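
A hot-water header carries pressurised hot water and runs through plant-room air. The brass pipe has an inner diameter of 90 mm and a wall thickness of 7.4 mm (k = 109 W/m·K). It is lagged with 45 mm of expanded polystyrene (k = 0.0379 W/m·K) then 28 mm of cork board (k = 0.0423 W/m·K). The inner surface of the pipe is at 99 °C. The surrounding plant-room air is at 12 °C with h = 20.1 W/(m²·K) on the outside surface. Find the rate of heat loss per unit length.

q′ ≈ 24.1 W/m

Treating each annulus and film as a series resistance:
R_brass pipe wall = ln(52.4/45)/(2π×109×1) = 2.223×10^-4 K/W
R_expanded polystyrene = ln(97.4/52.4)/(2π×0.0379×1) = 2.603 K/W
R_cork board = ln(125.4/97.4)/(2π×0.0423×1) = 0.9507 K/W
R_outer film = 1/(h_o·2πr_oL) = 1/(20.1×2π×0.1254×1) = 0.06314 K/W
R_total = 3.617 K/W
Q = ΔT/R_total = 87/3.617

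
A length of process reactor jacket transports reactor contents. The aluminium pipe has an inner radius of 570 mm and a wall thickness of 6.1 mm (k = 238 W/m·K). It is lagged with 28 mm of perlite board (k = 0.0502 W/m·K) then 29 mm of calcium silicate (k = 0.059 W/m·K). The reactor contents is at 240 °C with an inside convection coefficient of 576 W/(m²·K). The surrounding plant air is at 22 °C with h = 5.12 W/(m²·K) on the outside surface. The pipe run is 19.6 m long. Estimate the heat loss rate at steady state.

Q ≈ 13100 W

For a radial system each layer contributes R = ln(r_out/r_in)/(2πkL); films add R = 1/(hA).
R_inner film = 1/(h_i·2πr₁L) = 1/(576×2π×0.57×19.6) = 2.473×10^-5 K/W
R_aluminium pipe wall = ln(576.1/570)/(2π×238×19.6) = 3.632×10^-7 K/W
R_perlite board = ln(604.1/576.1)/(2π×0.0502×19.6) = 0.007677 K/W
R_calcium silicate = ln(633.1/604.1)/(2π×0.059×19.6) = 0.006453 K/W
R_outer film = 1/(h_o·2πr_oL) = 1/(5.12×2π×0.6331×19.6) = 0.002505 K/W
R_total = 0.01666 K/W
Q = ΔT/R_total = 218/0.01666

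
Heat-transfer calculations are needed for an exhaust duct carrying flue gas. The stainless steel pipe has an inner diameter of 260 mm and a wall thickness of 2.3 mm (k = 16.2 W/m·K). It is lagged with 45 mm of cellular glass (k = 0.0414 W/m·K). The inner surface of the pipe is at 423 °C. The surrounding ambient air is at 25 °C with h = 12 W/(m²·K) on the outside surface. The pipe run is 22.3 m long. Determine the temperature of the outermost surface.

T ≈ 49.8 °C

Treating each annulus and film as a series resistance:
R_stainless steel pipe wall = ln(132.3/130)/(2π×16.2×22.3) = 7.726×10^-6 K/W
R_cellular glass = ln(177.3/132.3)/(2π×0.0414×22.3) = 0.05047 K/W
R_outer film = 1/(h_o·2πr_oL) = 1/(12×2π×0.1773×22.3) = 0.003354 K/W
R_total = 0.05383 K/W
Q = ΔT/R_total = 398/0.05383
Q = 7390 W
T_interface = T_inner − Q·ΣR(inner→interface) = 423 − 7390×0.05048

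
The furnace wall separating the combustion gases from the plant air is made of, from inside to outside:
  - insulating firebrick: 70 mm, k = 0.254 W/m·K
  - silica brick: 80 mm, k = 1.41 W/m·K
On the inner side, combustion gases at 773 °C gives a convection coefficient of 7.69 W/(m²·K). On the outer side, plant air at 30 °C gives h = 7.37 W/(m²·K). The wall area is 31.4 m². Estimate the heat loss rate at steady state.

Q ≈ 39000 W

Series thermal resistances:
R_inner film = 1/(h_i·A) = 1/(7.69×31.4) = 0.004141 K/W
R_insulating firebrick = L/(kA) = 0.07/(0.254×31.4) = 0.008777 K/W
R_silica brick = L/(kA) = 0.08/(1.41×31.4) = 0.001807 K/W
R_outer film = 1/(h_o·A) = 1/(7.37×31.4) = 0.004321 K/W
R_total = 0.01905 K/W
Q = ΔT / R_total = 743 / 0.01905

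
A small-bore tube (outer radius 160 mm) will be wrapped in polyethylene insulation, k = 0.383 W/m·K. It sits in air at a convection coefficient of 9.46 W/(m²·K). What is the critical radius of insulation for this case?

For a cylinder r_cr = k/h = 0.383/9.46
r_cr = 40.5 mm; since the bare radius (160 mm) is above r_cr, any added insulation will reduce heat loss.

r_cr ≈ 40.5 mm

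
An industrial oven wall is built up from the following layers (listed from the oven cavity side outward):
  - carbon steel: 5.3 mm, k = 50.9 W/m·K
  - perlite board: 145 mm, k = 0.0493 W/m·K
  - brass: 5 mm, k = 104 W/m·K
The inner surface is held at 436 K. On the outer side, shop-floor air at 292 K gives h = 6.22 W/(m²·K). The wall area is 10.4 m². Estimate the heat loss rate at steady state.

Q ≈ 483 W

Model the wall as resistances in series:
R_carbon steel = L/(kA) = 0.0053/(50.9×10.4) = 1.001×10^-5 K/W
R_perlite board = L/(kA) = 0.145/(0.0493×10.4) = 0.2828 K/W
R_brass = L/(kA) = 0.005/(104×10.4) = 4.623×10^-6 K/W
R_outer film = 1/(h_o·A) = 1/(6.22×10.4) = 0.01546 K/W
R_total = 0.2983 K/W
Q = ΔT / R_total = 144 / 0.2983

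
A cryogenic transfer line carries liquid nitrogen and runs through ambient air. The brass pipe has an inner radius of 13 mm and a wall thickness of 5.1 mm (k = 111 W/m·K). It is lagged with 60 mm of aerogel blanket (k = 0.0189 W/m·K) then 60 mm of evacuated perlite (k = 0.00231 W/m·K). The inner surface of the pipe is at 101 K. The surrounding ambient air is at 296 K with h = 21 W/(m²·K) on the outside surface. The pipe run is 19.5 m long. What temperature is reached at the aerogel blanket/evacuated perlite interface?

Treating each annulus and film as a series resistance:
R_brass pipe wall = ln(18.1/13)/(2π×111×19.5) = 2.434×10^-5 K/W
R_aerogel blanket = ln(78.1/18.1)/(2π×0.0189×19.5) = 0.6314 K/W
R_evacuated perlite = ln(138.1/78.1)/(2π×0.00231×19.5) = 2.014 K/W
R_outer film = 1/(h_o·2πr_oL) = 1/(21×2π×0.1381×19.5) = 0.002814 K/W
R_total = 2.648 K/W
Q = ΔT/R_total = 195/2.648
Q = 73.6 W
T_interface = T_inner + Q·ΣR(inner→interface) = 101 + 73.6×0.6314

T ≈ 147 K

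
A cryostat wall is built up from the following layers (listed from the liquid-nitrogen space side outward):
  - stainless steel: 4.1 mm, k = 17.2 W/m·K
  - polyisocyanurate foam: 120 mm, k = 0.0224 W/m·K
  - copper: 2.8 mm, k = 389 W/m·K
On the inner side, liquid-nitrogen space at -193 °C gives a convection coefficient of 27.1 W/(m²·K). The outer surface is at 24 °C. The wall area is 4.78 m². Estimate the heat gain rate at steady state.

Q ≈ 192 W

Model the wall as resistances in series:
R_inner film = 1/(h_i·A) = 1/(27.1×4.78) = 0.00772 K/W
R_stainless steel = L/(kA) = 0.0041/(17.2×4.78) = 4.987×10^-5 K/W
R_polyisocyanurate foam = L/(kA) = 0.12/(0.0224×4.78) = 1.121 K/W
R_copper = L/(kA) = 0.0028/(389×4.78) = 1.506×10^-6 K/W
R_total = 1.129 K/W
Q = ΔT / R_total = 217 / 1.129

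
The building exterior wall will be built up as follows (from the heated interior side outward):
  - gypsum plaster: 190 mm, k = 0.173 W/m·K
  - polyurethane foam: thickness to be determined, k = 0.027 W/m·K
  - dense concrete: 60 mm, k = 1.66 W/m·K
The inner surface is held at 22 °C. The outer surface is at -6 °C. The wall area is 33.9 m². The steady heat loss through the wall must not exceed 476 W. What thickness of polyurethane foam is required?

Using the resistance-network approach (series):
R_gypsum plaster = L/(kA) = 0.19/(0.173×33.9) = 0.0324 K/W
R_dense concrete = L/(kA) = 0.06/(1.66×33.9) = 0.001066 K/W
Sum of the known resistances R_other = 0.03346 K/W
Required total resistance R_tot = ΔT/Q_allow = 28/476 = 0.05882 K/W
R_polyurethane foam = R_tot − R_other = 0.02536 K/W
L = R·k·A = 0.02536×0.027×33.9

L ≈ 23.2 mm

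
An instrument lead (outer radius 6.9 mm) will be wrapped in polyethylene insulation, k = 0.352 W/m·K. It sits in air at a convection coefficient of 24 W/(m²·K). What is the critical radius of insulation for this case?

For a cylinder r_cr = k/h = 0.352/24
r_cr = 14.7 mm; since the bare radius (6.9 mm) is below r_cr, adding a thin layer of insulation will *increase* heat loss.

r_cr ≈ 14.7 mm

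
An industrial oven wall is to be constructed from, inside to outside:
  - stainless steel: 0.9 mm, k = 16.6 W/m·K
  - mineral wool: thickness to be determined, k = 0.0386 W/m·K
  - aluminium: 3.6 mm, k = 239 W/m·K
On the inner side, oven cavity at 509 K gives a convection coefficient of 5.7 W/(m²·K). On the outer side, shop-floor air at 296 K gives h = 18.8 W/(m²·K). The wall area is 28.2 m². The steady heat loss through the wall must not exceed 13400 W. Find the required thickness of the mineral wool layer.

Model the wall as resistances in series:
R_inner film = 1/(h_i·A) = 1/(5.7×28.2) = 0.006221 K/W
R_stainless steel = L/(kA) = 0.0009/(16.6×28.2) = 1.923×10^-6 K/W
R_aluminium = L/(kA) = 0.0036/(239×28.2) = 5.341×10^-7 K/W
R_outer film = 1/(h_o·A) = 1/(18.8×28.2) = 0.001886 K/W
Sum of the known resistances R_other = 0.00811 K/W
Required total resistance R_tot = ΔT/Q_allow = 213/13400 = 0.0159 K/W
R_mineral wool = R_tot − R_other = 0.007786 K/W
L = R·k·A = 0.007786×0.0386×28.2

L ≈ 8.47 mm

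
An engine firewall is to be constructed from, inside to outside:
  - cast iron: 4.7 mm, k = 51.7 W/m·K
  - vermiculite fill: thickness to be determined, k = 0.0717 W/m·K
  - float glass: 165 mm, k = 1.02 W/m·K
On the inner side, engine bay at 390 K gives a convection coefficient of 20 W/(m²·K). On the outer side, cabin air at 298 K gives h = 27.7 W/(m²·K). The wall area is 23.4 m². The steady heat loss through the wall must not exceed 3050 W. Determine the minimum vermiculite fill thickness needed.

Treating each layer as a thermal resistance in series:
R_inner film = 1/(h_i·A) = 1/(20×23.4) = 0.002137 K/W
R_cast iron = L/(kA) = 0.0047/(51.7×23.4) = 3.885×10^-6 K/W
R_float glass = L/(kA) = 0.165/(1.02×23.4) = 0.006913 K/W
R_outer film = 1/(h_o·A) = 1/(27.7×23.4) = 0.001543 K/W
Sum of the known resistances R_other = 0.0106 K/W
Required total resistance R_tot = ΔT/Q_allow = 92/3050 = 0.03016 K/W
R_vermiculite fill = R_tot − R_other = 0.01957 K/W
L = R·k·A = 0.01957×0.0717×23.4

L ≈ 32.8 mm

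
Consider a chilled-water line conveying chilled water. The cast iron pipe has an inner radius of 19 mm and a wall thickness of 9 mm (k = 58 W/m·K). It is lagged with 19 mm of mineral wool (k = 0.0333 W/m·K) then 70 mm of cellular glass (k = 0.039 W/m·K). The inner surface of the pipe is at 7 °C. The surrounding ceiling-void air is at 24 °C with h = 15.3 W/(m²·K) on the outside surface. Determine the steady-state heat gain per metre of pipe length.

q′ ≈ 2.7 W/m

Cylindrical conduction, so R = ln(r₂/r₁)/(2πkL) per layer, in series:
R_cast iron pipe wall = ln(28/19)/(2π×58×1) = 0.001064 K/W
R_mineral wool = ln(47/28)/(2π×0.0333×1) = 2.475 K/W
R_cellular glass = ln(117/47)/(2π×0.039×1) = 3.722 K/W
R_outer film = 1/(h_o·2πr_oL) = 1/(15.3×2π×0.117×1) = 0.08891 K/W
R_total = 6.287 K/W
Q = ΔT/R_total = 17/6.287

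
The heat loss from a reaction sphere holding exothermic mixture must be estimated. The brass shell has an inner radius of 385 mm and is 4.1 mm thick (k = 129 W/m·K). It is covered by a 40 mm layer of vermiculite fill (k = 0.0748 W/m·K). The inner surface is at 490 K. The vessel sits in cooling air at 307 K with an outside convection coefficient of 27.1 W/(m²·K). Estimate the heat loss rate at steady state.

Q ≈ 676 W

Radial (spherical) resistances in series:
R_brass shell = (1/0.385 − 1/0.3891)/(4π×129) = 1.688×10^-5 K/W
R_vermiculite fill = (1/0.3891 − 1/0.4291)/(4π×0.0748) = 0.2549 K/W
R_outer film = 1/(h·4πr_o²) = 1/(27.1×4π×0.4291²) = 0.01595 K/W
R_total = 0.2708 K/W
Q = ΔT/R_total = 183/0.2708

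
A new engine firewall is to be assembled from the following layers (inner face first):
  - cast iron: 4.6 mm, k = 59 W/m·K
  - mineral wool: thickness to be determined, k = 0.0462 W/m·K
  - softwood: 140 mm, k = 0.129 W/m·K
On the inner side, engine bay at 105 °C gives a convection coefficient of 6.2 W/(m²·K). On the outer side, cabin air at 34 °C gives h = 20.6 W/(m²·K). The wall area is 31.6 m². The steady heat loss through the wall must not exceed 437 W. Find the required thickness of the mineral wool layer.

Model the wall as resistances in series:
R_inner film = 1/(h_i·A) = 1/(6.2×31.6) = 0.005104 K/W
R_cast iron = L/(kA) = 0.0046/(59×31.6) = 2.467×10^-6 K/W
R_softwood = L/(kA) = 0.14/(0.129×31.6) = 0.03434 K/W
R_outer film = 1/(h_o·A) = 1/(20.6×31.6) = 0.001536 K/W
Sum of the known resistances R_other = 0.04099 K/W
Required total resistance R_tot = ΔT/Q_allow = 71/437 = 0.1625 K/W
R_mineral wool = R_tot − R_other = 0.1215 K/W
L = R·k·A = 0.1215×0.0462×31.6

L ≈ 177 mm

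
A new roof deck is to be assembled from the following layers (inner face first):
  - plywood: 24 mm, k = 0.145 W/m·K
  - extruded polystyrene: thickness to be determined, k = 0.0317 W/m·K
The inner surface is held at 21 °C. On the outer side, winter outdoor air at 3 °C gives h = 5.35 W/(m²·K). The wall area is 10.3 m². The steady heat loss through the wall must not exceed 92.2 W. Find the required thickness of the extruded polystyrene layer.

L ≈ 52.6 mm

Treating each layer as a thermal resistance in series:
R_plywood = L/(kA) = 0.024/(0.145×10.3) = 0.01607 K/W
R_outer film = 1/(h_o·A) = 1/(5.35×10.3) = 0.01815 K/W
Sum of the known resistances R_other = 0.03422 K/W
Required total resistance R_tot = ΔT/Q_allow = 18/92.2 = 0.1952 K/W
R_extruded polystyrene = R_tot − R_other = 0.161 K/W
L = R·k·A = 0.161×0.0317×10.3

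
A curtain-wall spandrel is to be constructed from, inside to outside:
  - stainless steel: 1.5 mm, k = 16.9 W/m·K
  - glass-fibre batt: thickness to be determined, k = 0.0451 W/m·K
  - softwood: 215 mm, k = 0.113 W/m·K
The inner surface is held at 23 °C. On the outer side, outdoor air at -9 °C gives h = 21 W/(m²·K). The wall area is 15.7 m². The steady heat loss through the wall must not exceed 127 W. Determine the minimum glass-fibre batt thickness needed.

L ≈ 90.4 mm

Using the resistance-network approach (series):
R_stainless steel = L/(kA) = 0.0015/(16.9×15.7) = 5.653×10^-6 K/W
R_softwood = L/(kA) = 0.215/(0.113×15.7) = 0.1212 K/W
R_outer film = 1/(h_o·A) = 1/(21×15.7) = 0.003033 K/W
Sum of the known resistances R_other = 0.1242 K/W
Required total resistance R_tot = ΔT/Q_allow = 32/127 = 0.252 K/W
R_glass-fibre batt = R_tot − R_other = 0.1277 K/W
L = R·k·A = 0.1277×0.0451×15.7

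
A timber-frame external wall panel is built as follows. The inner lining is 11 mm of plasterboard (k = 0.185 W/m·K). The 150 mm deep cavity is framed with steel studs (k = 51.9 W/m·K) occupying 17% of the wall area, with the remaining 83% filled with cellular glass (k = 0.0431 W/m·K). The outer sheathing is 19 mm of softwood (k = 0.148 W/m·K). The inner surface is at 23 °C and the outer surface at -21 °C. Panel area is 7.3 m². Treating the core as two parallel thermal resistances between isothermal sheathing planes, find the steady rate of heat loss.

Q ≈ 1570 W

Sheathing layers in series; stud and cavity paths in parallel between them.
R_inner = 0.011/(0.185×7.3) = 0.008145 K/W
R_stud  = 0.15/(51.9×0.17×7.3) = 0.002329 K/W
R_cav   = 0.15/(0.0431×0.83×7.3) = 0.5744 K/W
1/R_core = 1/R_stud + 1/R_cav → R_core = 0.00232 K/W
R_outer = 0.019/(0.148×7.3) = 0.01759 K/W
R_total = 0.02805 K/W
Q = ΔT/R_total = 44/0.02805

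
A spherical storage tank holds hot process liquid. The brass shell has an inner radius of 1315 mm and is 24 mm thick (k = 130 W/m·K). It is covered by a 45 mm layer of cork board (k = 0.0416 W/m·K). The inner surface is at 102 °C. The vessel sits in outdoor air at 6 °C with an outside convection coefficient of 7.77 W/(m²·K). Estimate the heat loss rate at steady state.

Q ≈ 1850 W

Each spherical layer contributes R = (1/r_i − 1/r_o)/(4πk):
R_brass shell = (1/1.315 − 1/1.339)/(4π×130) = 8.344×10^-6 K/W
R_cork board = (1/1.339 − 1/1.384)/(4π×0.0416) = 0.04645 K/W
R_outer film = 1/(h·4πr_o²) = 1/(7.77×4π×1.384²) = 0.005347 K/W
R_total = 0.05181 K/W
Q = ΔT/R_total = 96/0.05181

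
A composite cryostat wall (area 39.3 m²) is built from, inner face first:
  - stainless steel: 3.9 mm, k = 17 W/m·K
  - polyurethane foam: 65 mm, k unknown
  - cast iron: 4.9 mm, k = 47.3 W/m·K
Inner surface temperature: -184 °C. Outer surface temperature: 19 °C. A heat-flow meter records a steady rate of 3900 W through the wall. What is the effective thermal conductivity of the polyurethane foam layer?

Series thermal resistances:
R_stainless steel = L/(kA) = 0.0039/(17×39.3) = 5.837×10^-6 K/W
R_cast iron = L/(kA) = 0.0049/(47.3×39.3) = 2.636×10^-6 K/W
Sum of known resistances R_other = 8.473×10^-6 K/W
Total R = ΔT/Q = 203/3900 = 0.05205 K/W
R_polyurethane foam = R_total − R_other = 0.05204 K/W
k = L/(R·A) = 0.065/(0.05204×39.3)

k ≈ 0.0318 W/(m·K)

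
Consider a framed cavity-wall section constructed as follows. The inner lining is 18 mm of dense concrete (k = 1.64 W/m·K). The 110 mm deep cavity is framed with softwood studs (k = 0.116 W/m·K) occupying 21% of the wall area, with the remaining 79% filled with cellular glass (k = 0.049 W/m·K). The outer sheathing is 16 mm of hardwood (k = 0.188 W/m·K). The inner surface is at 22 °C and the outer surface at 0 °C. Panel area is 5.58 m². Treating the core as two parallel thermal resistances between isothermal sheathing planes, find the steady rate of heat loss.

Sheathing layers in series; stud and cavity paths in parallel between them.
R_inner = 0.018/(1.64×5.58) = 0.001967 K/W
R_stud  = 0.11/(0.116×0.21×5.58) = 0.8092 K/W
R_cav   = 0.11/(0.049×0.79×5.58) = 0.5093 K/W
1/R_core = 1/R_stud + 1/R_cav → R_core = 0.3126 K/W
R_outer = 0.016/(0.188×5.58) = 0.01525 K/W
R_total = 0.3298 K/W
Q = ΔT/R_total = 22/0.3298

Q ≈ 66.7 W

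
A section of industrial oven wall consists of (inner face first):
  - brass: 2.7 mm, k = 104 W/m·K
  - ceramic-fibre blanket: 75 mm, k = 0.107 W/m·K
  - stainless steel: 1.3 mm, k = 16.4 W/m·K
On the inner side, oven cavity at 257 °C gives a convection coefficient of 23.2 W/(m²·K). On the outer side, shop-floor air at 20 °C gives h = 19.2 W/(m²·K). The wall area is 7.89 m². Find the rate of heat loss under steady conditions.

Model the wall as resistances in series:
R_inner film = 1/(h_i·A) = 1/(23.2×7.89) = 0.005463 K/W
R_brass = L/(kA) = 0.0027/(104×7.89) = 3.29×10^-6 K/W
R_ceramic-fibre blanket = L/(kA) = 0.075/(0.107×7.89) = 0.08884 K/W
R_stainless steel = L/(kA) = 0.0013/(16.4×7.89) = 1.005×10^-5 K/W
R_outer film = 1/(h_o·A) = 1/(19.2×7.89) = 0.006601 K/W
R_total = 0.1009 K/W
Q = ΔT / R_total = 237 / 0.1009

Q ≈ 2350 W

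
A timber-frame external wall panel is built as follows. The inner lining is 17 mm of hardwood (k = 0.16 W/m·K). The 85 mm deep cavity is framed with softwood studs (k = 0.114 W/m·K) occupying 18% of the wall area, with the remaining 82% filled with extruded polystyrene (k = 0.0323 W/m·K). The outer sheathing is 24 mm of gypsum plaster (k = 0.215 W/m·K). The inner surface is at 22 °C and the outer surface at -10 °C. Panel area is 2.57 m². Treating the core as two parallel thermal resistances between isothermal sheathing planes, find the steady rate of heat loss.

Q ≈ 40.6 W

Sheathing layers in series; stud and cavity paths in parallel between them.
R_inner = 0.017/(0.16×2.57) = 0.04134 K/W
R_stud  = 0.085/(0.114×0.18×2.57) = 1.612 K/W
R_cav   = 0.085/(0.0323×0.82×2.57) = 1.249 K/W
1/R_core = 1/R_stud + 1/R_cav → R_core = 0.7036 K/W
R_outer = 0.024/(0.215×2.57) = 0.04343 K/W
R_total = 0.7884 K/W
Q = ΔT/R_total = 32/0.7884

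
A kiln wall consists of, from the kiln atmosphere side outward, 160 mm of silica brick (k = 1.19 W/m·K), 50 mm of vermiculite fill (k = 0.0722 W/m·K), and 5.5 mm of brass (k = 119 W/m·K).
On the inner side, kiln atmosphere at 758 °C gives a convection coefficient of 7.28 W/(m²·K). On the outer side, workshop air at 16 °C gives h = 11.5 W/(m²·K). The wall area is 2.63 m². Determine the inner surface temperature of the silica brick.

Using the resistance-network approach (series):
R_inner film = 1/(h_i·A) = 1/(7.28×2.63) = 0.05223 K/W
R_silica brick = L/(kA) = 0.16/(1.19×2.63) = 0.05112 K/W
R_vermiculite fill = L/(kA) = 0.05/(0.0722×2.63) = 0.2633 K/W
R_brass = L/(kA) = 0.0055/(119×2.63) = 1.757×10^-5 K/W
R_outer film = 1/(h_o·A) = 1/(11.5×2.63) = 0.03306 K/W
R_total = 0.3997 K/W;  Q = ΔT/R_total = 742/0.3997 = 1856 W
T_interface = T_inner − Q·ΣR(inner→interface) = 758 − 1860×0.05223

T ≈ 661 °C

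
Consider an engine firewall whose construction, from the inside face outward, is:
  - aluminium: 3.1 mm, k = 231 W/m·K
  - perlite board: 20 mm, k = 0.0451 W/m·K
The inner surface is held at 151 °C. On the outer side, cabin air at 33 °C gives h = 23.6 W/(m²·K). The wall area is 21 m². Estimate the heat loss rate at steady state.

Thermal resistances in series:
R_aluminium = L/(kA) = 0.0031/(231×21) = 6.39×10^-7 K/W
R_perlite board = L/(kA) = 0.02/(0.0451×21) = 0.02112 K/W
R_outer film = 1/(h_o·A) = 1/(23.6×21) = 0.002018 K/W
R_total = 0.02314 K/W
Q = ΔT / R_total = 118 / 0.02314

Q ≈ 5100 W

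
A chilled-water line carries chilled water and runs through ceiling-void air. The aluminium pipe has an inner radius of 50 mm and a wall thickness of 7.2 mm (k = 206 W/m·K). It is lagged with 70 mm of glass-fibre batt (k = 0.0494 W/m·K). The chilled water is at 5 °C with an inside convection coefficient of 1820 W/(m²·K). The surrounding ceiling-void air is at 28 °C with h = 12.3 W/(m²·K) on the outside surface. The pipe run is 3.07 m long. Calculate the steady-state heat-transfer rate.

Radial resistances (cylindrical: R_cond = ln(r_o/r_i)/(2πkL), R_conv = 1/(h·2πrL)):
R_inner film = 1/(h_i·2πr₁L) = 1/(1820×2π×0.05×3.07) = 5.697×10^-4 K/W
R_aluminium pipe wall = ln(57.2/50)/(2π×206×3.07) = 3.386×10^-5 K/W
R_glass-fibre batt = ln(127.2/57.2)/(2π×0.0494×3.07) = 0.8387 K/W
R_outer film = 1/(h_o·2πr_oL) = 1/(12.3×2π×0.1272×3.07) = 0.03314 K/W
R_total = 0.8725 K/W
Q = ΔT/R_total = 23/0.8725

Q ≈ 26.4 W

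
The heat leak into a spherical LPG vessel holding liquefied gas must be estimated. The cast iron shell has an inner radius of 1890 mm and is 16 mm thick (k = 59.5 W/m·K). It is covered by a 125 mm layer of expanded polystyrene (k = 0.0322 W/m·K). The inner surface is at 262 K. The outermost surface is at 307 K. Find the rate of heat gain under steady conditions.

Q ≈ 564 W

Radial (spherical) resistances in series:
R_cast iron shell = (1/1.89 − 1/1.906)/(4π×59.5) = 5.94×10^-6 K/W
R_expanded polystyrene = (1/1.906 − 1/2.031)/(4π×0.0322) = 0.0798 K/W
R_total = 0.07981 K/W
Q = ΔT/R_total = 45/0.07981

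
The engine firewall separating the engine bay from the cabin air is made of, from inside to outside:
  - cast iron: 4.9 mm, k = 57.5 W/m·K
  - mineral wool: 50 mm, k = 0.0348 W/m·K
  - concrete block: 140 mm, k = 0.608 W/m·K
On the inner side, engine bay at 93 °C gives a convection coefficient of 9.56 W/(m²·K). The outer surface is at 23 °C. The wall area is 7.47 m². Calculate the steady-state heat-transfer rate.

Using the resistance-network approach (series):
R_inner film = 1/(h_i·A) = 1/(9.56×7.47) = 0.014 K/W
R_cast iron = L/(kA) = 0.0049/(57.5×7.47) = 1.141×10^-5 K/W
R_mineral wool = L/(kA) = 0.05/(0.0348×7.47) = 0.1923 K/W
R_concrete block = L/(kA) = 0.14/(0.608×7.47) = 0.03083 K/W
R_total = 0.2372 K/W
Q = ΔT / R_total = 70 / 0.2372

Q ≈ 295 W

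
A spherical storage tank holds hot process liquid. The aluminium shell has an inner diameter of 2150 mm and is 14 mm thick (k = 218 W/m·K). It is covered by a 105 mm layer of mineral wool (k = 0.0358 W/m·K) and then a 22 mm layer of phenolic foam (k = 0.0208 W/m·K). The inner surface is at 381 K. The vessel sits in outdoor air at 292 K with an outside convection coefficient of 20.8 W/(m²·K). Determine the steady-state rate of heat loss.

Radial (spherical) resistances in series:
R_aluminium shell = (1/1.075 − 1/1.089)/(4π×218) = 4.365×10^-6 K/W
R_mineral wool = (1/1.089 − 1/1.194)/(4π×0.0358) = 0.1795 K/W
R_phenolic foam = (1/1.194 − 1/1.216)/(4π×0.0208) = 0.05797 K/W
R_outer film = 1/(h·4πr_o²) = 1/(20.8×4π×1.216²) = 0.002587 K/W
R_total = 0.2401 K/W
Q = ΔT/R_total = 89/0.2401

Q ≈ 371 W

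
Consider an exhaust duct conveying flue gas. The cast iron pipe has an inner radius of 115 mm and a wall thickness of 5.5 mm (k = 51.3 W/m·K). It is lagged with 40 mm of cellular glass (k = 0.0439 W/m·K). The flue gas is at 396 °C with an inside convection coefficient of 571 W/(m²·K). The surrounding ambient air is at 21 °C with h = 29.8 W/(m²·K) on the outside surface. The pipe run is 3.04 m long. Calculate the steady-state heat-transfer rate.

Q ≈ 1060 W

Treating each annulus and film as a series resistance:
R_inner film = 1/(h_i·2πr₁L) = 1/(571×2π×0.115×3.04) = 7.973×10^-4 K/W
R_cast iron pipe wall = ln(120.5/115)/(2π×51.3×3.04) = 4.768×10^-5 K/W
R_cellular glass = ln(160.5/120.5)/(2π×0.0439×3.04) = 0.3418 K/W
R_outer film = 1/(h_o·2πr_oL) = 1/(29.8×2π×0.1605×3.04) = 0.01095 K/W
R_total = 0.3536 K/W
Q = ΔT/R_total = 375/0.3536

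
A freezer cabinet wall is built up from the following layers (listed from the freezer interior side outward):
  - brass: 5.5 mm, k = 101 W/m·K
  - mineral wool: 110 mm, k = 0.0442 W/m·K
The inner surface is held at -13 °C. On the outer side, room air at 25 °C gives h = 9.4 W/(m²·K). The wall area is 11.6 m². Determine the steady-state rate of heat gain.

Using the resistance-network approach (series):
R_brass = L/(kA) = 0.0055/(101×11.6) = 4.694×10^-6 K/W
R_mineral wool = L/(kA) = 0.11/(0.0442×11.6) = 0.2145 K/W
R_outer film = 1/(h_o·A) = 1/(9.4×11.6) = 0.009171 K/W
R_total = 0.2237 K/W
Q = ΔT / R_total = 38 / 0.2237

Q ≈ 170 W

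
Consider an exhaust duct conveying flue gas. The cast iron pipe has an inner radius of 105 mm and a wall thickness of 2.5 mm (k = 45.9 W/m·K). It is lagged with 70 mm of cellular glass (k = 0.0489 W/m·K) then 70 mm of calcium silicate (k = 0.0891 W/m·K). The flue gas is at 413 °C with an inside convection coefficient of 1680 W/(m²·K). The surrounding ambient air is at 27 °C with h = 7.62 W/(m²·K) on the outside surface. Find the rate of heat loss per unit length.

q′ ≈ 167 W/m

Per-layer cylindrical resistances, series-summed:
R_inner film = 1/(h_i·2πr₁L) = 1/(1680×2π×0.105×1) = 9.022×10^-4 K/W
R_cast iron pipe wall = ln(107.5/105)/(2π×45.9×1) = 8.159×10^-5 K/W
R_cellular glass = ln(177.5/107.5)/(2π×0.0489×1) = 1.632 K/W
R_calcium silicate = ln(247.5/177.5)/(2π×0.0891×1) = 0.5938 K/W
R_outer film = 1/(h_o·2πr_oL) = 1/(7.62×2π×0.2475×1) = 0.08439 K/W
R_total = 2.311 K/W
Q = ΔT/R_total = 386/2.311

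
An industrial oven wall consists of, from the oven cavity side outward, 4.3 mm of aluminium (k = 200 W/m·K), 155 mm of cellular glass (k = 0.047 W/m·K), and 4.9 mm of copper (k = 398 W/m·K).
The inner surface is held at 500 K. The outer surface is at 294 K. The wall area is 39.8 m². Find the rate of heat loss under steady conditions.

Using the resistance-network approach (series):
R_aluminium = L/(kA) = 0.0043/(200×39.8) = 5.402×10^-7 K/W
R_cellular glass = L/(kA) = 0.155/(0.047×39.8) = 0.08286 K/W
R_copper = L/(kA) = 0.0049/(398×39.8) = 3.093×10^-7 K/W
R_total = 0.08286 K/W
Q = ΔT / R_total = 206 / 0.08286

Q ≈ 2490 W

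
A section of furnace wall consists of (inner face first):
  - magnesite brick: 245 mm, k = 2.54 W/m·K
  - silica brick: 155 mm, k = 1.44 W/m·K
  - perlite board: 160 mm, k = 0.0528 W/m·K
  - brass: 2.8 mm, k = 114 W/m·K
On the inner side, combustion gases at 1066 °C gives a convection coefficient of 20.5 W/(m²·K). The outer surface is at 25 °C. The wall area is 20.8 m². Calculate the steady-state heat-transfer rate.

Series thermal resistances:
R_inner film = 1/(h_i·A) = 1/(20.5×20.8) = 0.002345 K/W
R_magnesite brick = L/(kA) = 0.245/(2.54×20.8) = 0.004637 K/W
R_silica brick = L/(kA) = 0.155/(1.44×20.8) = 0.005175 K/W
R_perlite board = L/(kA) = 0.16/(0.0528×20.8) = 0.1457 K/W
R_brass = L/(kA) = 0.0028/(114×20.8) = 1.181×10^-6 K/W
R_total = 0.1578 K/W
Q = ΔT / R_total = 1041 / 0.1578

Q ≈ 6600 W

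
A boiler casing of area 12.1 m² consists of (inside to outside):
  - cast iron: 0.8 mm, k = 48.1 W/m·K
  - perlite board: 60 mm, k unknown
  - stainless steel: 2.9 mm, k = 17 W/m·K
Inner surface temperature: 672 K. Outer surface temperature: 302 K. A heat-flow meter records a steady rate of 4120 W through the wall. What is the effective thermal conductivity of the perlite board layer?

k ≈ 0.0552 W/(m·K)

Thermal resistances in series:
R_cast iron = L/(kA) = 0.0008/(48.1×12.1) = 1.375×10^-6 K/W
R_stainless steel = L/(kA) = 0.0029/(17×12.1) = 1.41×10^-5 K/W
Sum of known resistances R_other = 1.547×10^-5 K/W
Total R = ΔT/Q = 370/4120 = 0.08981 K/W
R_perlite board = R_total − R_other = 0.08979 K/W
k = L/(R·A) = 0.06/(0.08979×12.1)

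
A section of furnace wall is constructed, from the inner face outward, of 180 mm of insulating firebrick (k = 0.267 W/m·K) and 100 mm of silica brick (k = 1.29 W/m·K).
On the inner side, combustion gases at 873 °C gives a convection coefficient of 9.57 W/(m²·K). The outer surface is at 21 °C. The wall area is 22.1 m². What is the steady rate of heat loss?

Q ≈ 22000 W

Model the wall as resistances in series:
R_inner film = 1/(h_i·A) = 1/(9.57×22.1) = 0.004728 K/W
R_insulating firebrick = L/(kA) = 0.18/(0.267×22.1) = 0.0305 K/W
R_silica brick = L/(kA) = 0.1/(1.29×22.1) = 0.003508 K/W
R_total = 0.03874 K/W
Q = ΔT / R_total = 852 / 0.03874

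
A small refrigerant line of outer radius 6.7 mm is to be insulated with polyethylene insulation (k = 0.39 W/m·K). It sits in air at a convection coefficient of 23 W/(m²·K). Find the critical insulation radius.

r_cr ≈ 17 mm

For a cylinder r_cr = k/h = 0.39/23
r_cr = 17 mm; since the bare radius (6.7 mm) is below r_cr, adding a thin layer of insulation will *increase* heat loss.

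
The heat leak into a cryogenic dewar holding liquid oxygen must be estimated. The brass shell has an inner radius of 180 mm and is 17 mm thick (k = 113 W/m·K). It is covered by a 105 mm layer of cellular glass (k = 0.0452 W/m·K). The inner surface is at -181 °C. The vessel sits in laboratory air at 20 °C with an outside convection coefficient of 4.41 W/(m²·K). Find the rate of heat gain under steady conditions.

Q ≈ 60.8 W

Each spherical layer contributes R = (1/r_i − 1/r_o)/(4πk):
R_brass shell = (1/0.18 − 1/0.197)/(4π×113) = 3.376×10^-4 K/W
R_cellular glass = (1/0.197 − 1/0.302)/(4π×0.0452) = 3.107 K/W
R_outer film = 1/(h·4πr_o²) = 1/(4.41×4π×0.302²) = 0.1979 K/W
R_total = 3.305 K/W
Q = ΔT/R_total = 201/3.305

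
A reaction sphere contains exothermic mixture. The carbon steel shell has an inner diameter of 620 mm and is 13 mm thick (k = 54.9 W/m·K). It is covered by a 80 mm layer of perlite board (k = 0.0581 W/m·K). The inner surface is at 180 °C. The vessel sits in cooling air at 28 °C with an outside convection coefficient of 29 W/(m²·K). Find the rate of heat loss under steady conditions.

For a spherical shell R = (1/r₁ − 1/r₂)/(4πk); film R = 1/(h·4πr²). In series:
R_carbon steel shell = (1/0.31 − 1/0.323)/(4π×54.9) = 1.882×10^-4 K/W
R_perlite board = (1/0.323 − 1/0.403)/(4π×0.0581) = 0.8418 K/W
R_outer film = 1/(h·4πr_o²) = 1/(29×4π×0.403²) = 0.0169 K/W
R_total = 0.8589 K/W
Q = ΔT/R_total = 152/0.8589

Q ≈ 177 W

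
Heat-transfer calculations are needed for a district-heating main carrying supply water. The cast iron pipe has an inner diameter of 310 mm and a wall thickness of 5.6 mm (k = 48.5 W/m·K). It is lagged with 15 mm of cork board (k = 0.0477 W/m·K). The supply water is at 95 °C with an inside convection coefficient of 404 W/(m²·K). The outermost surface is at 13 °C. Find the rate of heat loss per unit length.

Treating each annulus and film as a series resistance:
R_inner film = 1/(h_i·2πr₁L) = 1/(404×2π×0.155×1) = 0.002542 K/W
R_cast iron pipe wall = ln(160.6/155)/(2π×48.5×1) = 1.165×10^-4 K/W
R_cork board = ln(175.6/160.6)/(2π×0.0477×1) = 0.2979 K/W
R_total = 0.3006 K/W
Q = ΔT/R_total = 82/0.3006

q′ ≈ 273 W/m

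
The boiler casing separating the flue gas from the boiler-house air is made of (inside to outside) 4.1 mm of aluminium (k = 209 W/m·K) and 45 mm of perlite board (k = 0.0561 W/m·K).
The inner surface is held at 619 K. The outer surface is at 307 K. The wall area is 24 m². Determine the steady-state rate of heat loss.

Q ≈ 9330 W

Series thermal resistances:
R_aluminium = L/(kA) = 0.0041/(209×24) = 8.174×10^-7 K/W
R_perlite board = L/(kA) = 0.045/(0.0561×24) = 0.03342 K/W
R_total = 0.03342 K/W
Q = ΔT / R_total = 312 / 0.03342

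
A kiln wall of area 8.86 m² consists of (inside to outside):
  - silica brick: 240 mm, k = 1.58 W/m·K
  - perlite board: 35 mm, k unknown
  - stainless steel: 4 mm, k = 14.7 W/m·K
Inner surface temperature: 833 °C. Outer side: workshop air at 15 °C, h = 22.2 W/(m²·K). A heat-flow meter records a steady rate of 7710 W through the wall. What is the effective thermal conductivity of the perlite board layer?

k ≈ 0.0471 W/(m·K)

Model the wall as resistances in series:
R_silica brick = L/(kA) = 0.24/(1.58×8.86) = 0.01714 K/W
R_stainless steel = L/(kA) = 0.004/(14.7×8.86) = 3.071×10^-5 K/W
R_outer film = 1/(h_o·A) = 1/(22.2×8.86) = 0.005084 K/W
Sum of known resistances R_other = 0.02226 K/W
Total R = ΔT/Q = 818/7710 = 0.1061 K/W
R_perlite board = R_total − R_other = 0.08384 K/W
k = L/(R·A) = 0.035/(0.08384×8.86)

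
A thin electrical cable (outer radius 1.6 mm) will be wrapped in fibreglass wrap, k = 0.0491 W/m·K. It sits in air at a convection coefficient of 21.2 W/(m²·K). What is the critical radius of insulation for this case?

For a cylinder r_cr = k/h = 0.0491/21.2
r_cr = 2.32 mm; since the bare radius (1.6 mm) is below r_cr, adding a thin layer of insulation will *increase* heat loss.

r_cr ≈ 2.32 mm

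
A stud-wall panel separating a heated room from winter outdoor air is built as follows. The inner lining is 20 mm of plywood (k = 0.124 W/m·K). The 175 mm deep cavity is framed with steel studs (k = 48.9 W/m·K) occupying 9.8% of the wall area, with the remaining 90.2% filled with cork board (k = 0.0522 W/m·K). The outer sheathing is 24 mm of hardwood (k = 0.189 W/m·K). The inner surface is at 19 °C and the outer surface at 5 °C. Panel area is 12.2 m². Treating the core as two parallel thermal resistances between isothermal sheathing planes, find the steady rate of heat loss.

Sheathing layers in series; stud and cavity paths in parallel between them.
R_inner = 0.02/(0.124×12.2) = 0.01322 K/W
R_stud  = 0.175/(48.9×0.098×12.2) = 0.002993 K/W
R_cav   = 0.175/(0.0522×0.902×12.2) = 0.3046 K/W
1/R_core = 1/R_stud + 1/R_cav → R_core = 0.002964 K/W
R_outer = 0.024/(0.189×12.2) = 0.01041 K/W
R_total = 0.02659 K/W
Q = ΔT/R_total = 14/0.02659

Q ≈ 526 W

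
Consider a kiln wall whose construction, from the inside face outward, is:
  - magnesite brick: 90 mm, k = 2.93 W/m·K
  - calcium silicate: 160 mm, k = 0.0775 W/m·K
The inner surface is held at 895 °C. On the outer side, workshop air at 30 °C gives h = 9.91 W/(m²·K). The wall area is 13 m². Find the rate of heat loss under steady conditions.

Q ≈ 5120 W

Thermal resistances in series:
R_magnesite brick = L/(kA) = 0.09/(2.93×13) = 0.002363 K/W
R_calcium silicate = L/(kA) = 0.16/(0.0775×13) = 0.1588 K/W
R_outer film = 1/(h_o·A) = 1/(9.91×13) = 0.007762 K/W
R_total = 0.1689 K/W
Q = ΔT / R_total = 865 / 0.1689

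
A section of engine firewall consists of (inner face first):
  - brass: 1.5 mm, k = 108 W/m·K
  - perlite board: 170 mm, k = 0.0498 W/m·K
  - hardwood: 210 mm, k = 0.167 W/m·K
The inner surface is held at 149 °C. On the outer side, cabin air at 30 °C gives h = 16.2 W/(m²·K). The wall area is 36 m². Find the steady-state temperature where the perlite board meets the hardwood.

T ≈ 63.2 °C

Thermal resistances in series:
R_brass = L/(kA) = 0.0015/(108×36) = 3.858×10^-7 K/W
R_perlite board = L/(kA) = 0.17/(0.0498×36) = 0.09482 K/W
R_hardwood = L/(kA) = 0.21/(0.167×36) = 0.03493 K/W
R_outer film = 1/(h_o·A) = 1/(16.2×36) = 0.001715 K/W
R_total = 0.1315 K/W;  Q = ΔT/R_total = 119/0.1315 = 905.2 W
T_interface = T_inner − Q·ΣR(inner→interface) = 149 − 905×0.09482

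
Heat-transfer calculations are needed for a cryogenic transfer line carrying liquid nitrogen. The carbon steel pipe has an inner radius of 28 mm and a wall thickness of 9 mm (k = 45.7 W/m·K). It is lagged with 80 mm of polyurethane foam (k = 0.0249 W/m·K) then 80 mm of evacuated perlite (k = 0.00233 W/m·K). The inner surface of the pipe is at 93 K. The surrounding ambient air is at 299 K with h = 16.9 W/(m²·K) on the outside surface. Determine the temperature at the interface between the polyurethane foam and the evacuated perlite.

T ≈ 128 K

Treating each annulus and film as a series resistance:
R_carbon steel pipe wall = ln(37/28)/(2π×45.7×1) = 9.706×10^-4 K/W
R_polyurethane foam = ln(117/37)/(2π×0.0249×1) = 7.359 K/W
R_evacuated perlite = ln(197/117)/(2π×0.00233×1) = 35.59 K/W
R_outer film = 1/(h_o·2πr_oL) = 1/(16.9×2π×0.197×1) = 0.0478 K/W
R_total = 43 K/W
Q = ΔT/R_total = 206/43
Q = 4.79 W/m
T_interface = T_inner + Q·ΣR(inner→interface) = 93 + 4.79×7.36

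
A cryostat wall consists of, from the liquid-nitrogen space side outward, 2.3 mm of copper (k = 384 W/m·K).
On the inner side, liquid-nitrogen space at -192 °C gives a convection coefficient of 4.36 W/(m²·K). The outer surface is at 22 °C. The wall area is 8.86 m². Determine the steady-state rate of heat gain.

Using the resistance-network approach (series):
R_inner film = 1/(h_i·A) = 1/(4.36×8.86) = 0.02589 K/W
R_copper = L/(kA) = 0.0023/(384×8.86) = 6.76×10^-7 K/W
R_total = 0.02589 K/W
Q = ΔT / R_total = 214 / 0.02589

Q ≈ 8270 W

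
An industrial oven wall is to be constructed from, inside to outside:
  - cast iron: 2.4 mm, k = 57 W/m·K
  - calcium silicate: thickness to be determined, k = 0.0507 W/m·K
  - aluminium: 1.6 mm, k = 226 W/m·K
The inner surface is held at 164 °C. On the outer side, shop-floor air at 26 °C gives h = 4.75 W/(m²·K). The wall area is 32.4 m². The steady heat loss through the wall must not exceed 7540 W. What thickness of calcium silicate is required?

L ≈ 19.4 mm

Series thermal resistances:
R_cast iron = L/(kA) = 0.0024/(57×32.4) = 1.3×10^-6 K/W
R_aluminium = L/(kA) = 0.0016/(226×32.4) = 2.185×10^-7 K/W
R_outer film = 1/(h_o·A) = 1/(4.75×32.4) = 0.006498 K/W
Sum of the known resistances R_other = 0.006499 K/W
Required total resistance R_tot = ΔT/Q_allow = 138/7540 = 0.0183 K/W
R_calcium silicate = R_tot − R_other = 0.0118 K/W
L = R·k·A = 0.0118×0.0507×32.4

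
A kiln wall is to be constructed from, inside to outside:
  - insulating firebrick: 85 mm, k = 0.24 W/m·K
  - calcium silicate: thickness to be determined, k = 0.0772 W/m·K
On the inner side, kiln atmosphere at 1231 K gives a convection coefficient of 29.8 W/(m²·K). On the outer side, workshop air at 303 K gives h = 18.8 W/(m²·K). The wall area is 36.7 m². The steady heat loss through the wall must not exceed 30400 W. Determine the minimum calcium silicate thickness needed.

L ≈ 52.4 mm

Using the resistance-network approach (series):
R_inner film = 1/(h_i·A) = 1/(29.8×36.7) = 9.144×10^-4 K/W
R_insulating firebrick = L/(kA) = 0.085/(0.24×36.7) = 0.00965 K/W
R_outer film = 1/(h_o·A) = 1/(18.8×36.7) = 0.001449 K/W
Sum of the known resistances R_other = 0.01201 K/W
Required total resistance R_tot = ΔT/Q_allow = 928/30400 = 0.03053 K/W
R_calcium silicate = R_tot − R_other = 0.01851 K/W
L = R·k·A = 0.01851×0.0772×36.7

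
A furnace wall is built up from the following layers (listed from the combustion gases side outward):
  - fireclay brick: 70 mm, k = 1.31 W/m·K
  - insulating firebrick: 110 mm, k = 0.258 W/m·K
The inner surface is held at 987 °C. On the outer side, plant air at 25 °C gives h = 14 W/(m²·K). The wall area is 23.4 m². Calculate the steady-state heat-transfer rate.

Treating each layer as a thermal resistance in series:
R_fireclay brick = L/(kA) = 0.07/(1.31×23.4) = 0.002284 K/W
R_insulating firebrick = L/(kA) = 0.11/(0.258×23.4) = 0.01822 K/W
R_outer film = 1/(h_o·A) = 1/(14×23.4) = 0.003053 K/W
R_total = 0.02356 K/W
Q = ΔT / R_total = 962 / 0.02356

Q ≈ 40800 W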